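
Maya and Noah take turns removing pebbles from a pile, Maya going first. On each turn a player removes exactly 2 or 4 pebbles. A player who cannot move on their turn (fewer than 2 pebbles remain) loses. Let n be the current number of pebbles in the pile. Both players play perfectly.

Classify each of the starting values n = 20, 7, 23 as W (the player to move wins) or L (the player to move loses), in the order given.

Label each position W (a win for the player to move) or L (a loss). A position with no legal move is L; any other position is W exactly when some move reaches an L, and L when every move reaches a W.
n=0: no move → L
n=1: no move → L
n=2: can move to 0, which is L ⇒ W
n=3: can move to 1, which is L ⇒ W
n=4: can move to 0, which is L ⇒ W
n=5: can move to 1, which is L ⇒ W
n=6: moves to 4(W), 2(W); every one is W ⇒ L
n=7: moves to 5(W), 3(W); every one is W ⇒ L
n=8: can move to 6, which is L ⇒ W
n=9: can move to 7, which is L ⇒ W
n=10: can move to 6, which is L ⇒ W
n=11: can move to 7, which is L ⇒ W
n=12: moves to 10(W), 8(W); every one is W ⇒ L
n=13: moves to 11(W), 9(W); every one is W ⇒ L
n=14: can move to 12, which is L ⇒ W
n=15: can move to 13, which is L ⇒ W
n=16: can move to 12, which is L ⇒ W
n=17: can move to 13, which is L ⇒ W
n=18: moves to 16(W), 14(W); every one is W ⇒ L
n=19: moves to 17(W), 15(W); every one is W ⇒ L
n=20: can move to 18, which is L ⇒ W
n=21: can move to 19, which is L ⇒ W
n=22: can move to 18, which is L ⇒ W
n=23: can move to 19, which is L ⇒ W

20: W, 7: L, 23: W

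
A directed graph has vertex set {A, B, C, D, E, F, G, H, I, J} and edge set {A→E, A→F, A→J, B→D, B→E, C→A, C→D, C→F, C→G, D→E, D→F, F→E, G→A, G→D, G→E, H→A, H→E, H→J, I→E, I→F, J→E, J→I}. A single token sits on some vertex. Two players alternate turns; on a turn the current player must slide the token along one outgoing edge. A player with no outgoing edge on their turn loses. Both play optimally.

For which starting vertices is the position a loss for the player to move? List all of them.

Compute win/loss labels from the base case upward. A position with no move is L. Any other position is W if it can reach an L in one move, else L.
Every edge goes from a vertex to one that appears earlier in the order E, F, I, J, A, D, G, H, C, B, so processing vertices in that order labels each vertex after all of its successors.
E: no outgoing edge → L
F: can move to E, which is L ⇒ W
I: can move to E, which is L ⇒ W
J: can move to E, which is L ⇒ W
A: can move to E, which is L ⇒ W
D: can move to E, which is L ⇒ W
G: can move to E, which is L ⇒ W
H: can move to E, which is L ⇒ W
C: moves to G(W), D(W), A(W), F(W); every one is W ⇒ L
B: can move to E, which is L ⇒ W
Reading off the rows marked L gives the requested list; there are 2 such vertices.

C, E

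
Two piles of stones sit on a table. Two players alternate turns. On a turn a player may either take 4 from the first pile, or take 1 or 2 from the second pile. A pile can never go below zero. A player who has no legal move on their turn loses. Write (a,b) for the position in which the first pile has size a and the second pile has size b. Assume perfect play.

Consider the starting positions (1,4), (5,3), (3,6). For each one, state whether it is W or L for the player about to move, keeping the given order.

Compute win/loss labels from the base case upward. A position with no move is L. Any other position is W if it can reach an L in one move, else L.
No move ever increases a pile, so every position that can arise here has a ≤ 5 and b ≤ 6; it is enough to label the cells with 0 ≤ a ≤ 5 and 0 ≤ b ≤ 6.
Every move lowers a or b (never raises either), so fill the grid row by row in increasing a, and left to right within a row: each cell's successors are then already labelled.
      b=0  b=1  b=2  b=3  b=4  b=5  b=6
a=0:    L    W    W    L    W    W    L
a=1:    L    W    W    L    W    W    L
a=2:    L    W    W    L    W    W    L
a=3:    L    W    W    L    W    W    L
a=4:    W    L    W    W    L    W    W
a=5:    W    L    W    W    L    W    W
Cells with no legal move (terminal, hence L): (0,0), (1,0), (2,0), (3,0).
The remaining L cells, each justified by listing all of its moves:
(0,3): moves to (0,2)(W), (0,1)(W); every one is W ⇒ L
(0,6): moves to (0,5)(W), (0,4)(W); every one is W ⇒ L
(1,3): moves to (1,2)(W), (1,1)(W); every one is W ⇒ L
(1,6): moves to (1,5)(W), (1,4)(W); every one is W ⇒ L
(2,3): moves to (2,2)(W), (2,1)(W); every one is W ⇒ L
(2,6): moves to (2,5)(W), (2,4)(W); every one is W ⇒ L
(3,3): moves to (3,2)(W), (3,1)(W); every one is W ⇒ L
(3,6): moves to (3,5)(W), (3,4)(W); every one is W ⇒ L
(4,1): moves to (0,1)(W), (4,0)(W); every one is W ⇒ L
(4,4): moves to (0,4)(W), (4,3)(W), (4,2)(W); every one is W ⇒ L
(5,1): moves to (1,1)(W), (5,0)(W); every one is W ⇒ L
(5,4): moves to (1,4)(W), (5,3)(W), (5,2)(W); every one is W ⇒ L
Every other cell has at least one move into one of the L cells above, so it is W.
(1,4): the move to (1,3) reaches an L cell, so W
(5,3): the move to (1,3) reaches an L cell, so W
(3,6): one of the L cells justified above, so L

(1,4): W, (5,3): W, (3,6): L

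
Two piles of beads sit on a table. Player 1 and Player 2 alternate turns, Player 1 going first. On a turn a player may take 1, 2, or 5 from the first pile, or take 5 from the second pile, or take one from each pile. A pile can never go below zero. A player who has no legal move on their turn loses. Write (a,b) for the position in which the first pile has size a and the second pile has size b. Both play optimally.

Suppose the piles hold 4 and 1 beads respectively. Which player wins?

Classify positions by backward induction: terminal positions (no move available) are L. From any other position, the mover wins iff some move reaches an L.
No move ever increases a pile, so every position that can arise here has a ≤ 4 and b ≤ 1; it is enough to label the cells with 0 ≤ a ≤ 4 and 0 ≤ b ≤ 1.
Every move lowers a or b (never raises either), so fill the grid row by row in increasing a, and left to right within a row: each cell's successors are then already labelled.
      b=0  b=1
a=0:    L    L
a=1:    W    W
a=2:    W    W
a=3:    L    L
a=4:    W    W
Cells with no legal move (terminal, hence L): (0,0), (0,1).
The remaining L cells, each justified by listing all of its moves:
(3,0): only reaches (2,0)(W), (1,0)(W), all W → L
(3,1): only reaches (2,1)(W), (1,1)(W), (2,0)(W), all W → L
Every other cell has at least one move into one of the L cells above, so it is W.
The starting position (4,1) is W: Player 1 should move to (3,1), handing over an L position.

Player 1 wins.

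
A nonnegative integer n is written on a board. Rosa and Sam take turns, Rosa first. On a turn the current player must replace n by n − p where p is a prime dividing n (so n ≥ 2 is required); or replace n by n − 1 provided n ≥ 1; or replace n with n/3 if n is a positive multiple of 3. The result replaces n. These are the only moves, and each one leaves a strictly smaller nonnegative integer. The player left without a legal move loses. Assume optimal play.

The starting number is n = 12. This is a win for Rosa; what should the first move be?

Classify positions by backward induction: terminal positions (no move available) are L. From any other position, the mover wins iff some move reaches an L.
n=0: no move → L
n=1: W (go to 0, an L position)
n=2: W (go to 0, an L position)
n=3: W (go to 0, an L position)
n=4: L (options 2(W), 3(W) are all W)
n=5: W (go to 0, an L position)
n=6: W (go to 4, an L position)
n=7: W (go to 0, an L position)
n=8: L (options 6(W), 7(W) are all W)
n=9: W (go to 8, an L position)
n=10: W (go to 8, an L position)
n=11: W (go to 0, an L position)
n=12: W (go to 4, an L position)
From 12, the L positions reachable in one move are: 4.

Move to 4.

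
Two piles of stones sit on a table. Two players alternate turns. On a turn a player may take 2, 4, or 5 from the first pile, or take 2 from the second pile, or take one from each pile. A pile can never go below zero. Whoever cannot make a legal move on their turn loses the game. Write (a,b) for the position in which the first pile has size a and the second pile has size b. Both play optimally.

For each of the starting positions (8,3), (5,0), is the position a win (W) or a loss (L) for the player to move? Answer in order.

Build the W/L table. Terminal = L. A non-terminal position is W if it has a move to some L; otherwise it is L.
No move ever increases a pile, so every position that can arise here has a ≤ 8 and b ≤ 3; it is enough to label the cells with 0 ≤ a ≤ 8 and 0 ≤ b ≤ 3.
Every move lowers a or b (never raises either), so fill the grid row by row in increasing a, and left to right within a row: each cell's successors are then already labelled.
      b=0  b=1  b=2  b=3
a=0:    L    L    W    W
a=1:    L    W    W    L
a=2:    W    W    L    L
a=3:    W    L    L    W
a=4:    W    W    W    W
a=5:    W    W    W    W
a=6:    W    L    W    W
a=7:    L    W    W    W
a=8:    L    W    W    L
Cells with no legal move (terminal, hence L): (0,0), (0,1), (1,0).
The remaining L cells, each justified by listing all of its moves:
(1,3): →(1,1)(W), (0,2)(W) — all W, so L
(2,2): →(0,2)(W), (2,0)(W), (1,1)(W) — all W, so L
(2,3): →(0,3)(W), (2,1)(W), (1,2)(W) — all W, so L
(3,1): →(1,1)(W), (2,0)(W) — all W, so L
(3,2): →(1,2)(W), (3,0)(W), (2,1)(W) — all W, so L
(6,1): →(4,1)(W), (2,1)(W), (1,1)(W), (5,0)(W) — all W, so L
(7,0): →(5,0)(W), (3,0)(W), (2,0)(W) — all W, so L
(8,0): →(6,0)(W), (4,0)(W), (3,0)(W) — all W, so L
(8,3): →(6,3)(W), (4,3)(W), (3,3)(W), (8,1)(W), (7,2)(W) — all W, so L
Every other cell has at least one move into one of the L cells above, so it is W.
(8,3): one of the L cells justified above, so L
(5,0): the move to (1,0) reaches an L cell, so W

(8,3): L, (5,0): W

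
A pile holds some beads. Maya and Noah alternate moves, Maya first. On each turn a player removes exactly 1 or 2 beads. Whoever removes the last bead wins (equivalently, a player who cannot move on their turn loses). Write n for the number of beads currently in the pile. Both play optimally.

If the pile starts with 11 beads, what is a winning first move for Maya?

Remove 2, leaving 9.

Label each position W (a win for the player to move) or L (a loss). A position with no legal move is L; any other position is W exactly when some move reaches an L, and L when every move reaches a W.
n=0: no move → L
n=1: W (go to 0, an L position)
n=2: W (go to 0, an L position)
n=3: L (options 2(W), 1(W) are all W)
n=4: W (go to 3, an L position)
n=5: W (go to 3, an L position)
n=6: L (options 5(W), 4(W) are all W)
n=7: W (go to 6, an L position)
n=8: W (go to 6, an L position)
n=9: L (options 8(W), 7(W) are all W)
n=10: W (go to 9, an L position)
n=11: W (go to 9, an L position)
From 11, the L positions reachable in one move are: 9.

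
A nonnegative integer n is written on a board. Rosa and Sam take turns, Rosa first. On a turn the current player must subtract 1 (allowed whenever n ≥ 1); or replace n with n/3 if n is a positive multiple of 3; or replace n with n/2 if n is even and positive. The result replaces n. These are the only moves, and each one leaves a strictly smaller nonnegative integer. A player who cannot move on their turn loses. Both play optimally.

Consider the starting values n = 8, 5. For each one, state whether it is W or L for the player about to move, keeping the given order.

8: W, 5: L

Build the W/L table. Terminal = L. A non-terminal position is W if it has a move to some L; otherwise it is L.
n=0: no move → L
n=1: →0(L), so W
n=2: →1(W) only, which is W, so L
n=3: →2(L), so W
n=4: →2(L), so W
n=5: →4(W) only, which is W, so L
n=6: →2(L), so W
n=7: →6(W) only, which is W, so L
n=8: →7(L), so W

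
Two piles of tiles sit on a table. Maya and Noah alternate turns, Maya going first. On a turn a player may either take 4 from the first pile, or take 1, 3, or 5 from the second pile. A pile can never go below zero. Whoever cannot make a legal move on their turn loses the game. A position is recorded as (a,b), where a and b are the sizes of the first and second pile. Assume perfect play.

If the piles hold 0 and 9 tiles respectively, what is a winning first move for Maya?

Move to (0,8).

Build the W/L table. Terminal = L. A non-terminal position is W if it has a move to some L; otherwise it is L.
No move ever increases a pile, so every position that can arise here has a ≤ 0 and b ≤ 9; it is enough to label the cells with 0 ≤ a ≤ 0 and 0 ≤ b ≤ 9.
Every move lowers a or b (never raises either), so fill the grid row by row in increasing a, and left to right within a row: each cell's successors are then already labelled.
      b=0  b=1  b=2  b=3  b=4  b=5  b=6  b=7  b=8  b=9
a=0:    L    W    L    W    L    W    L    W    L    W
Cells with no legal move (terminal, hence L): (0,0).
The remaining L cells, each justified by listing all of its moves:
(0,2): only reaches (0,1)(W), which is W → L
(0,4): only reaches (0,3)(W), (0,1)(W), all W → L
(0,6): only reaches (0,5)(W), (0,3)(W), (0,1)(W), all W → L
(0,8): only reaches (0,7)(W), (0,5)(W), (0,3)(W), all W → L
Every other cell has at least one move into one of the L cells above, so it is W.
From (0,9), the L positions reachable in one move are: (0,8), (0,6), (0,4). Any move reaching one of these is winning.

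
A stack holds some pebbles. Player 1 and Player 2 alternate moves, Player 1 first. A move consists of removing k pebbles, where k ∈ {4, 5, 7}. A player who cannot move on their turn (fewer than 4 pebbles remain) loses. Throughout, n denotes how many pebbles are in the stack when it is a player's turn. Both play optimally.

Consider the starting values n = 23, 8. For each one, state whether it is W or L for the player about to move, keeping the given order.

Classify positions by backward induction: terminal positions (no move available) are L. From any other position, the mover wins iff some move reaches an L.
n=0: no move → L
n=1: no move → L
n=2: no move → L
n=3: no move → L
n=4: reaches L-position 0 → W
n=5: reaches L-position 1 → W
n=6: reaches L-position 2 → W
n=7: reaches L-position 3 → W
n=8: reaches L-position 3 → W
n=9: reaches L-position 2 → W
n=10: reaches L-position 3 → W
n=11: only reaches 7(W), 6(W), 4(W), all W → L
n=12: only reaches 8(W), 7(W), 5(W), all W → L
n=13: only reaches 9(W), 8(W), 6(W), all W → L
n=14: only reaches 10(W), 9(W), 7(W), all W → L
n=15: reaches L-position 11 → W
n=16: reaches L-position 12 → W
n=17: reaches L-position 13 → W
n=18: reaches L-position 14 → W
n=19: reaches L-position 14 → W
n=20: reaches L-position 13 → W
n=21: reaches L-position 14 → W
n=22: only reaches 18(W), 17(W), 15(W), all W → L
n=23: only reaches 19(W), 18(W), 16(W), all W → L

23: L, 8: W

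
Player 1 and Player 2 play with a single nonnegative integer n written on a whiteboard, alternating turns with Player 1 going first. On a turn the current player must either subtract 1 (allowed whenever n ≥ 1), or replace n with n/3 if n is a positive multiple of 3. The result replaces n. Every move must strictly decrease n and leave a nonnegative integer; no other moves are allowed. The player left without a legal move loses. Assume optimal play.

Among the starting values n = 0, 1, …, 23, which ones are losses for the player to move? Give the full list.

Use the standard recursion: the mover loses at a terminal position; elsewhere, the mover wins exactly when some move hands the opponent an L position.
n=0: no move → L
n=1: W (go to 0, an L position)
n=2: L (sole option 1(W) is W)
n=3: W (go to 2, an L position)
n=4: L (sole option 3(W) is W)
n=5: W (go to 4, an L position)
n=6: W (go to 2, an L position)
n=7: L (sole option 6(W) is W)
n=8: W (go to 7, an L position)
n=9: L (options 3(W), 8(W) are all W)
n=10: W (go to 9, an L position)
n=11: L (sole option 10(W) is W)
n=12: W (go to 4, an L position)
n=13: L (sole option 12(W) is W)
n=14: W (go to 13, an L position)
n=15: L (options 5(W), 14(W) are all W)
n=16: W (go to 15, an L position)
n=17: L (sole option 16(W) is W)
n=18: W (go to 17, an L position)
n=19: L (sole option 18(W) is W)
n=20: W (go to 19, an L position)
n=21: W (go to 7, an L position)
n=22: L (sole option 21(W) is W)
n=23: W (go to 22, an L position)
The losing starting values of n are exactly the entries labelled L in this table (11 of them).

0, 2, 4, 7, 9, 11, 13, 15, 17, 19, 22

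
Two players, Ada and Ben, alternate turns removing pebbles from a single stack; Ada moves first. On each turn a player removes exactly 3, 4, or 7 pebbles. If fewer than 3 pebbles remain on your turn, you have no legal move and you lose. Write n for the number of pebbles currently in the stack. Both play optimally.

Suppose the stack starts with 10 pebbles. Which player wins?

Ben wins.

Build the W/L table. Terminal = L. A non-terminal position is W if it has a move to some L; otherwise it is L.
n=0: no move → L
n=1: no move → L
n=2: no move → L
n=3: W (go to 0, an L position)
n=4: W (go to 1, an L position)
n=5: W (go to 2, an L position)
n=6: W (go to 2, an L position)
n=7: W (go to 0, an L position)
n=8: W (go to 1, an L position)
n=9: W (go to 2, an L position)
n=10: L (options 7(W), 6(W), 3(W) are all W)
Every move from 10 reaches a W position, so the mover loses.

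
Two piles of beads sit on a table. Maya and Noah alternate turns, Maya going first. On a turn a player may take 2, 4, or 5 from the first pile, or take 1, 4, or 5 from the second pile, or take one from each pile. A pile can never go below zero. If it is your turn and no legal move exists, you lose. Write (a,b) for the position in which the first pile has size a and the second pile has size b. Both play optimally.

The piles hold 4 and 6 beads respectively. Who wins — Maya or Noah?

Build the W/L table. Terminal = L. A non-terminal position is W if it has a move to some L; otherwise it is L.
No move ever increases a pile, so every position that can arise here has a ≤ 4 and b ≤ 6; it is enough to label the cells with 0 ≤ a ≤ 4 and 0 ≤ b ≤ 6.
Every move lowers a or b (never raises either), so fill the grid row by row in increasing a, and left to right within a row: each cell's successors are then already labelled.
      b=0  b=1  b=2  b=3  b=4  b=5  b=6
a=0:    L    W    L    W    W    W    W
a=1:    L    W    L    W    W    W    W
a=2:    W    W    W    W    L    W    L
a=3:    W    L    W    L    W    W    W
a=4:    W    L    W    L    W    W    W
Cells with no legal move (terminal, hence L): (0,0), (1,0).
The remaining L cells, each justified by listing all of its moves:
(0,2): L (sole option (0,1)(W) is W)
(1,2): L (options (1,1)(W), (0,1)(W) are all W)
(2,4): L (options (0,4)(W), (2,3)(W), (2,0)(W), (1,3)(W) are all W)
(2,6): L (options (0,6)(W), (2,5)(W), (2,2)(W), (2,1)(W), (1,5)(W) are all W)
(3,1): L (options (1,1)(W), (3,0)(W), (2,0)(W) are all W)
(3,3): L (options (1,3)(W), (3,2)(W), (2,2)(W) are all W)
(4,1): L (options (2,1)(W), (0,1)(W), (4,0)(W), (3,0)(W) are all W)
(4,3): L (options (2,3)(W), (0,3)(W), (4,2)(W), (3,2)(W) are all W)
Every other cell has at least one move into one of the L cells above, so it is W.
The starting position (4,6) is W: Maya should move to (2,6), handing over an L position.

Maya wins.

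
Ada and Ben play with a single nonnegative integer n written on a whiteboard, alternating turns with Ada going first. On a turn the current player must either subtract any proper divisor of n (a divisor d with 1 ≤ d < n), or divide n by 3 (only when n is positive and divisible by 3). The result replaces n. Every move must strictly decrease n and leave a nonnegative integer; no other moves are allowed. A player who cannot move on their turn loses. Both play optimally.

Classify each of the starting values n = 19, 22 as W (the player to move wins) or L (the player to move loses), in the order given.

Classify positions by backward induction: terminal positions (no move available) are L. From any other position, the mover wins iff some move reaches an L.
n=0: no move → L
n=1: no move → L
n=2: can move to 1, which is L ⇒ W
n=3: can move to 1, which is L ⇒ W
n=4: moves to 2(W), 3(W); every one is W ⇒ L
n=5: can move to 4, which is L ⇒ W
n=6: can move to 4, which is L ⇒ W
n=7: the only move is to 6(W), a W ⇒ L
n=8: can move to 4, which is L ⇒ W
n=9: moves to 3(W), 6(W), 8(W); every one is W ⇒ L
n=10: can move to 9, which is L ⇒ W
n=11: the only move is to 10(W), a W ⇒ L
n=12: can move to 4, which is L ⇒ W
n=13: the only move is to 12(W), a W ⇒ L
n=14: can move to 7, which is L ⇒ W
n=15: moves to 5(W), 10(W), 12(W), 14(W); every one is W ⇒ L
n=16: can move to 15, which is L ⇒ W
n=17: the only move is to 16(W), a W ⇒ L
n=18: can move to 9, which is L ⇒ W
n=19: the only move is to 18(W), a W ⇒ L
n=20: can move to 15, which is L ⇒ W
n=21: can move to 7, which is L ⇒ W
n=22: can move to 11, which is L ⇒ W

19: L, 22: W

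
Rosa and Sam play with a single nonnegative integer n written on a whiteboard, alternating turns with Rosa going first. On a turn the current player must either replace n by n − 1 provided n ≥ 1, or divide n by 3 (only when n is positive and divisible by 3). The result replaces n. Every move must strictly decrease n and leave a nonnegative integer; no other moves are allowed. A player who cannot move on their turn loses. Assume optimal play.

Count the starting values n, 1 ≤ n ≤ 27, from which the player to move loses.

Build the W/L table. Terminal = L. A non-terminal position is W if it has a move to some L; otherwise it is L.
n=0: no move → L
n=1: reaches L-position 0 → W
n=2: only reaches 1(W), which is W → L
n=3: reaches L-position 2 → W
n=4: only reaches 3(W), which is W → L
n=5: reaches L-position 4 → W
n=6: reaches L-position 2 → W
n=7: only reaches 6(W), which is W → L
n=8: reaches L-position 7 → W
n=9: only reaches 3(W), 8(W), all W → L
n=10: reaches L-position 9 → W
n=11: only reaches 10(W), which is W → L
n=12: reaches L-position 4 → W
n=13: only reaches 12(W), which is W → L
n=14: reaches L-position 13 → W
n=15: only reaches 5(W), 14(W), all W → L
n=16: reaches L-position 15 → W
n=17: only reaches 16(W), which is W → L
n=18: reaches L-position 17 → W
n=19: only reaches 18(W), which is W → L
n=20: reaches L-position 19 → W
n=21: reaches L-position 7 → W
n=22: only reaches 21(W), which is W → L
n=23: reaches L-position 22 → W
n=24: only reaches 8(W), 23(W), all W → L
n=25: reaches L-position 24 → W
n=26: only reaches 25(W), which is W → L
n=27: reaches L-position 9 → W
L entries with 1 ≤ n ≤ 27 (n=0 is outside the asked range and is not counted): n = 2, 4, 7, 9, 11, 13, 15, 17, 19, 22, 24, 26; that makes 12.

12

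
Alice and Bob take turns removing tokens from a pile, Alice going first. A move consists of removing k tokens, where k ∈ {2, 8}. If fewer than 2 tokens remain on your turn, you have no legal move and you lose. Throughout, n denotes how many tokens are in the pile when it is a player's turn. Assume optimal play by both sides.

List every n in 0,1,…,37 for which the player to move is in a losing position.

Label each position W (a win for the player to move) or L (a loss). A position with no legal move is L; any other position is W exactly when some move reaches an L, and L when every move reaches a W.
n=0: no move → L
n=1: no move → L
n=2: W (go to 0, an L position)
n=3: W (go to 1, an L position)
n=4: L (sole option 2(W) is W)
n=5: L (sole option 3(W) is W)
n=6: W (go to 4, an L position)
n=7: W (go to 5, an L position)
n=8: W (go to 0, an L position)
n=9: W (go to 1, an L position)
n=10: L (options 8(W), 2(W) are all W)
n=11: L (options 9(W), 3(W) are all W)
n=12: W (go to 10, an L position)
n=13: W (go to 11, an L position)
n=14: L (options 12(W), 6(W) are all W)
n=15: L (options 13(W), 7(W) are all W)
n=16: W (go to 14, an L position)
n=17: W (go to 15, an L position)
n=18: W (go to 10, an L position)
n=19: W (go to 11, an L position)
n=20: L (options 18(W), 12(W) are all W)
n=21: L (options 19(W), 13(W) are all W)
n=22: W (go to 20, an L position)
n=23: W (go to 21, an L position)
n=24: L (options 22(W), 16(W) are all W)
n=25: L (options 23(W), 17(W) are all W)
n=26: W (go to 24, an L position)
n=27: W (go to 25, an L position)
n=28: W (go to 20, an L position)
n=29: W (go to 21, an L position)
n=30: L (options 28(W), 22(W) are all W)
n=31: L (options 29(W), 23(W) are all W)
n=32: W (go to 30, an L position)
n=33: W (go to 31, an L position)
n=34: L (options 32(W), 26(W) are all W)
n=35: L (options 33(W), 27(W) are all W)
n=36: W (go to 34, an L position)
n=37: W (go to 35, an L position)
Reading off the rows marked L gives the requested list; there are 16 such values of n.

0, 1, 4, 5, 10, 11, 14, 15, 20, 21, 24, 25, 30, 31, 34, 35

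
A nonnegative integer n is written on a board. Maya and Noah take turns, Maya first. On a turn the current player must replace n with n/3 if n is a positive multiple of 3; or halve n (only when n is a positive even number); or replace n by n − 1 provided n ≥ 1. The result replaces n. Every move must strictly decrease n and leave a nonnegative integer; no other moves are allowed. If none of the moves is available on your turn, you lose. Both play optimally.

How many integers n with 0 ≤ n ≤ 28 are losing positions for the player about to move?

Label each position W (a win for the player to move) or L (a loss). A position with no legal move is L; any other position is W exactly when some move reaches an L, and L when every move reaches a W.
n=0: no move → L
n=1: reaches L-position 0 → W
n=2: only reaches 1(W), which is W → L
n=3: reaches L-position 2 → W
n=4: reaches L-position 2 → W
n=5: only reaches 4(W), which is W → L
n=6: reaches L-position 2 → W
n=7: only reaches 6(W), which is W → L
n=8: reaches L-position 7 → W
n=9: only reaches 3(W), 8(W), all W → L
n=10: reaches L-position 5 → W
n=11: only reaches 10(W), which is W → L
n=12: reaches L-position 11 → W
n=13: only reaches 12(W), which is W → L
n=14: reaches L-position 7 → W
n=15: reaches L-position 5 → W
n=16: only reaches 8(W), 15(W), all W → L
n=17: reaches L-position 16 → W
n=18: reaches L-position 9 → W
n=19: only reaches 18(W), which is W → L
n=20: reaches L-position 19 → W
n=21: reaches L-position 7 → W
n=22: reaches L-position 11 → W
n=23: only reaches 22(W), which is W → L
n=24: reaches L-position 23 → W
n=25: only reaches 24(W), which is W → L
n=26: reaches L-position 13 → W
n=27: reaches L-position 9 → W
n=28: only reaches 14(W), 27(W), all W → L
L entries with 0 ≤ n ≤ 28: n = 0, 2, 5, 7, 9, 11, 13, 16, 19, 23, 25, 28; that makes 12.

12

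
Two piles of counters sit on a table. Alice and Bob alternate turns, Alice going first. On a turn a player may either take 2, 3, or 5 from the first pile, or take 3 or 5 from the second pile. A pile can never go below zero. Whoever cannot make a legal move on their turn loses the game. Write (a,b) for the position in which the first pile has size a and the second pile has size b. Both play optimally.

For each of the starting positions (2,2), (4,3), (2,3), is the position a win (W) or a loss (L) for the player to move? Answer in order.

(2,2): W, (4,3): W, (2,3): L

Positions with no move are L. A position that does have a move is losing for the player to move precisely when every available move leads to a winning position for the opponent. Fill in the labels:
No move ever increases a pile, so every position that can arise here has a ≤ 4 and b ≤ 3; it is enough to label the cells with 0 ≤ a ≤ 4 and 0 ≤ b ≤ 3.
Every move lowers a or b (never raises either), so fill the grid row by row in increasing a, and left to right within a row: each cell's successors are then already labelled.
      b=0  b=1  b=2  b=3
a=0:    L    L    L    W
a=1:    L    L    L    W
a=2:    W    W    W    L
a=3:    W    W    W    L
a=4:    W    W    W    W
Cells with no legal move (terminal, hence L): (0,0), (0,1), (0,2), (1,0), (1,1), (1,2).
The remaining L cells, each justified by listing all of its moves:
(2,3): moves to (0,3)(W), (2,0)(W); every one is W ⇒ L
(3,3): moves to (1,3)(W), (0,3)(W), (3,0)(W); every one is W ⇒ L
Every other cell has at least one move into one of the L cells above, so it is W.
(2,2): the move to (0,2) reaches an L cell, so W
(4,3): the move to (2,3) reaches an L cell, so W
(2,3): one of the L cells justified above, so L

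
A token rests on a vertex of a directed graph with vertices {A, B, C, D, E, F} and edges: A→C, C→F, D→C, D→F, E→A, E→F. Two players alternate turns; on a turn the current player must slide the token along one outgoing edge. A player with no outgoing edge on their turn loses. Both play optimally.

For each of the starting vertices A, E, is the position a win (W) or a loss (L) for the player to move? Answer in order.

Build the W/L table. Terminal = L. A non-terminal position is W if it has a move to some L; otherwise it is L.
Every edge goes from a vertex to one that appears earlier in the order B, F, C, D, A, E, so processing vertices in that order labels each vertex after all of its successors.
B: no outgoing edge → L
F: no outgoing edge → L
C: W (go to F, an L position)
D: W (go to F, an L position)
A: L (sole option C(W) is W)
E: W (go to A, an L position)

A: L, E: W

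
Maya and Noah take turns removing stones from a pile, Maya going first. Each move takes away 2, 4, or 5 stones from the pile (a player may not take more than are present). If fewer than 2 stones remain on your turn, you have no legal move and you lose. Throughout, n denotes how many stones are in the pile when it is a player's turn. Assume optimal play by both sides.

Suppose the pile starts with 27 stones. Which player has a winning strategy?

Maya wins.

Classify positions by backward induction: terminal positions (no move available) are L. From any other position, the mover wins iff some move reaches an L.
n=0: no move → L
n=1: no move → L
n=2: reaches L-position 0 → W
n=3: reaches L-position 1 → W
n=4: reaches L-position 0 → W
n=5: reaches L-position 1 → W
n=6: reaches L-position 1 → W
n=7: only reaches 5(W), 3(W), 2(W), all W → L
n=8: only reaches 6(W), 4(W), 3(W), all W → L
n=9: reaches L-position 7 → W
n=10: reaches L-position 8 → W
n=11: reaches L-position 7 → W
n=12: reaches L-position 8 → W
n=13: reaches L-position 8 → W
n=14: only reaches 12(W), 10(W), 9(W), all W → L
n=15: only reaches 13(W), 11(W), 10(W), all W → L
n=16: reaches L-position 14 → W
n=17: reaches L-position 15 → W
n=18: reaches L-position 14 → W
n=19: reaches L-position 15 → W
n=20: reaches L-position 15 → W
n=21: only reaches 19(W), 17(W), 16(W), all W → L
n=22: only reaches 20(W), 18(W), 17(W), all W → L
n=23: reaches L-position 21 → W
n=24: reaches L-position 22 → W
n=25: reaches L-position 21 → W
n=26: reaches L-position 22 → W
n=27: reaches L-position 22 → W
The starting position 27 is W: Maya should remove 5, leaving 22, handing over an L position.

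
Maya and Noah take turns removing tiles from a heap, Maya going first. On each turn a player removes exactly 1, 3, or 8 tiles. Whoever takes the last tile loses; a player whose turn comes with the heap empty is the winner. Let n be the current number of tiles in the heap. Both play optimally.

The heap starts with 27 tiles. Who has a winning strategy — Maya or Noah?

Noah wins.

Use the standard recursion: the mover wins at a terminal position; elsewhere, the mover wins exactly when some move hands the opponent an L position.
n=0: no move; the opponent has just taken the last tile and therefore loses → W
n=1: L (sole option 0(W) is W)
n=2: W (go to 1, an L position)
n=3: L (options 2(W), 0(W) are all W)
n=4: W (go to 3, an L position)
n=5: L (options 4(W), 2(W) are all W)
n=6: W (go to 5, an L position)
n=7: L (options 6(W), 4(W) are all W)
n=8: W (go to 7, an L position)
n=9: W (go to 1, an L position)
n=10: W (go to 7, an L position)
n=11: W (go to 3, an L position)
n=12: L (options 11(W), 9(W), 4(W) are all W)
n=13: W (go to 12, an L position)
n=14: L (options 13(W), 11(W), 6(W) are all W)
n=15: W (go to 14, an L position)
n=16: L (options 15(W), 13(W), 8(W) are all W)
n=17: W (go to 16, an L position)
n=18: L (options 17(W), 15(W), 10(W) are all W)
n=19: W (go to 18, an L position)
n=20: W (go to 12, an L position)
n=21: W (go to 18, an L position)
n=22: W (go to 14, an L position)
n=23: L (options 22(W), 20(W), 15(W) are all W)
n=24: W (go to 23, an L position)
n=25: L (options 24(W), 22(W), 17(W) are all W)
n=26: W (go to 25, an L position)
n=27: L (options 26(W), 24(W), 19(W) are all W)
The starting position 27 is L: whatever Maya does, the opponent receives a W position.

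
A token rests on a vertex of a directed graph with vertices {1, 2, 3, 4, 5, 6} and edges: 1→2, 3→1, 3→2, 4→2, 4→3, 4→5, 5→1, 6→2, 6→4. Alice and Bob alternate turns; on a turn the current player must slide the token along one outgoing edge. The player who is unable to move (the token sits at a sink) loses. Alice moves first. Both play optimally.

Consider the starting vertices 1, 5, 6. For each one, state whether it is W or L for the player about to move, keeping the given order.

1: W, 5: L, 6: W

Classify positions by backward induction: terminal positions (no move available) are L. From any other position, the mover wins iff some move reaches an L.
Every edge goes from a vertex to one that appears earlier in the order 2, 1, 5, 3, 4, 6, so processing vertices in that order labels each vertex after all of its successors.
2: no outgoing edge → L
1: W (go to 2, an L position)
5: L (sole option 1(W) is W)
3: W (go to 2, an L position)
4: W (go to 5, an L position)
6: W (go to 2, an L position)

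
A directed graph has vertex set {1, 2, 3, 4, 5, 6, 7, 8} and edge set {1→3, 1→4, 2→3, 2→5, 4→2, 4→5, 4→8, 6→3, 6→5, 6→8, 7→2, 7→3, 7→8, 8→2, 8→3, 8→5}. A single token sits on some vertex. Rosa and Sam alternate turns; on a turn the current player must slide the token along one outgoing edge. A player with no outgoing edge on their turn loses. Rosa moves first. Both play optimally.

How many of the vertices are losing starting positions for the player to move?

2

Build the W/L table. Terminal = L. A non-terminal position is W if it has a move to some L; otherwise it is L.
Every edge goes from a vertex to one that appears earlier in the order 5, 3, 2, 8, 6, 4, 7, 1, so processing vertices in that order labels each vertex after all of its successors.
5: no outgoing edge → L
3: no outgoing edge → L
2: →3(L), so W
8: →3(L), so W
6: →3(L), so W
4: →5(L), so W
7: →3(L), so W
1: →3(L), so W
The L vertices are 3, 5; that is 2 in all.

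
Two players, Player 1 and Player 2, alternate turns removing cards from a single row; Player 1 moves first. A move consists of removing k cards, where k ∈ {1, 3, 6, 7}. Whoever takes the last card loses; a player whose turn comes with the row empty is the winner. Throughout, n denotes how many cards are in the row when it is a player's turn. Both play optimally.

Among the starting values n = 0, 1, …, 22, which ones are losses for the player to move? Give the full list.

Build the W/L table. Terminal = W. A non-terminal position is W if it has a move to some L; otherwise it is L.
n=0: no move; the opponent has just taken the last card and therefore loses → W
n=1: →0(W) only, which is W, so L
n=2: →1(L), so W
n=3: →2(W), 0(W) — all W, so L
n=4: →3(L), so W
n=5: →4(W), 2(W) — all W, so L
n=6: →5(L), so W
n=7: →1(L), so W
n=8: →5(L), so W
n=9: →3(L), so W
n=10: →3(L), so W
n=11: →5(L), so W
n=12: →5(L), so W
n=13: →12(W), 10(W), 7(W), 6(W) — all W, so L
n=14: →13(L), so W
n=15: →14(W), 12(W), 9(W), 8(W) — all W, so L
n=16: →15(L), so W
n=17: →16(W), 14(W), 11(W), 10(W) — all W, so L
n=18: →17(L), so W
n=19: →13(L), so W
n=20: →17(L), so W
n=21: →15(L), so W
n=22: →15(L), so W
Reading off the rows marked L gives the requested list; there are 6 such values of n.

1, 3, 5, 13, 15, 17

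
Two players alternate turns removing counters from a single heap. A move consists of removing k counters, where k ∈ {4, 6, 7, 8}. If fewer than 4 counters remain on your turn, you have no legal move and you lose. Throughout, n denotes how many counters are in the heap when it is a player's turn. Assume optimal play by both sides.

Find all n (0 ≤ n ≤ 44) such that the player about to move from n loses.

0, 1, 2, 3, 12, 13, 14, 15, 24, 25, 26, 27, 36, 37, 38, 39

Compute win/loss labels from the base case upward. A position with no move is L. Any other position is W if it can reach an L in one move, else L.
n=0: no move → L
n=1: no move → L
n=2: no move → L
n=3: no move → L
n=4: can move to 0, which is L ⇒ W
n=5: can move to 1, which is L ⇒ W
n=6: can move to 2, which is L ⇒ W
n=7: can move to 3, which is L ⇒ W
n=8: can move to 2, which is L ⇒ W
n=9: can move to 3, which is L ⇒ W
n=10: can move to 3, which is L ⇒ W
n=11: can move to 3, which is L ⇒ W
n=12: moves to 8(W), 6(W), 5(W), 4(W); every one is W ⇒ L
n=13: moves to 9(W), 7(W), 6(W), 5(W); every one is W ⇒ L
n=14: moves to 10(W), 8(W), 7(W), 6(W); every one is W ⇒ L
n=15: moves to 11(W), 9(W), 8(W), 7(W); every one is W ⇒ L
n=16: can move to 12, which is L ⇒ W
n=17: can move to 13, which is L ⇒ W
n=18: can move to 14, which is L ⇒ W
n=19: can move to 15, which is L ⇒ W
n=20: can move to 14, which is L ⇒ W
n=21: can move to 15, which is L ⇒ W
n=22: can move to 15, which is L ⇒ W
n=23: can move to 15, which is L ⇒ W
n=24: moves to 20(W), 18(W), 17(W), 16(W); every one is W ⇒ L
n=25: moves to 21(W), 19(W), 18(W), 17(W); every one is W ⇒ L
n=26: moves to 22(W), 20(W), 19(W), 18(W); every one is W ⇒ L
n=27: moves to 23(W), 21(W), 20(W), 19(W); every one is W ⇒ L
n=28: can move to 24, which is L ⇒ W
n=29: can move to 25, which is L ⇒ W
n=30: can move to 26, which is L ⇒ W
n=31: can move to 27, which is L ⇒ W
n=32: can move to 26, which is L ⇒ W
n=33: can move to 27, which is L ⇒ W
n=34: can move to 27, which is L ⇒ W
n=35: can move to 27, which is L ⇒ W
n=36: moves to 32(W), 30(W), 29(W), 28(W); every one is W ⇒ L
n=37: moves to 33(W), 31(W), 30(W), 29(W); every one is W ⇒ L
n=38: moves to 34(W), 32(W), 31(W), 30(W); every one is W ⇒ L
n=39: moves to 35(W), 33(W), 32(W), 31(W); every one is W ⇒ L
n=40: can move to 36, which is L ⇒ W
n=41: can move to 37, which is L ⇒ W
n=42: can move to 38, which is L ⇒ W
n=43: can move to 39, which is L ⇒ W
n=44: can move to 38, which is L ⇒ W
Reading off the rows marked L gives the requested list; there are 16 such values of n.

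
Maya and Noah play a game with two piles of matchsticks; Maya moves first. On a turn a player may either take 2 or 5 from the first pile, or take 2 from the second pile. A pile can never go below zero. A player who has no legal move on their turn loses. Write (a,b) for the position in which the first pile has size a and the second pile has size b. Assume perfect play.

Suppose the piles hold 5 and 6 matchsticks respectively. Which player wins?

Maya wins.

Build the W/L table. Terminal = L. A non-terminal position is W if it has a move to some L; otherwise it is L.
No move ever increases a pile, so every position that can arise here has a ≤ 5 and b ≤ 6; it is enough to label the cells with 0 ≤ a ≤ 5 and 0 ≤ b ≤ 6.
Every move lowers a or b (never raises either), so fill the grid row by row in increasing a, and left to right within a row: each cell's successors are then already labelled.
      b=0  b=1  b=2  b=3  b=4  b=5  b=6
a=0:    L    L    W    W    L    L    W
a=1:    L    L    W    W    L    L    W
a=2:    W    W    L    L    W    W    L
a=3:    W    W    L    L    W    W    L
a=4:    L    L    W    W    L    L    W
a=5:    W    W    W    W    W    W    W
Cells with no legal move (terminal, hence L): (0,0), (0,1), (1,0), (1,1).
The remaining L cells, each justified by listing all of its moves:
(0,4): only reaches (0,2)(W), which is W → L
(0,5): only reaches (0,3)(W), which is W → L
(1,4): only reaches (1,2)(W), which is W → L
(1,5): only reaches (1,3)(W), which is W → L
(2,2): only reaches (0,2)(W), (2,0)(W), all W → L
(2,3): only reaches (0,3)(W), (2,1)(W), all W → L
(2,6): only reaches (0,6)(W), (2,4)(W), all W → L
(3,2): only reaches (1,2)(W), (3,0)(W), all W → L
(3,3): only reaches (1,3)(W), (3,1)(W), all W → L
(3,6): only reaches (1,6)(W), (3,4)(W), all W → L
(4,0): only reaches (2,0)(W), which is W → L
(4,1): only reaches (2,1)(W), which is W → L
(4,4): only reaches (2,4)(W), (4,2)(W), all W → L
(4,5): only reaches (2,5)(W), (4,3)(W), all W → L
Every other cell has at least one move into one of the L cells above, so it is W.
The starting position (5,6) is W: Maya should move to (3,6), handing over an L position.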